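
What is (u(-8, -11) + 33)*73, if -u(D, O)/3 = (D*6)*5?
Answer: 54969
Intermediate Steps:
u(D, O) = -90*D (u(D, O) = -3*D*6*5 = -3*6*D*5 = -90*D)
(u(-8, -11) + 33)*73 = (-90*(-8) + 33)*73 = (720 + 33)*73 = 753*73 = 54969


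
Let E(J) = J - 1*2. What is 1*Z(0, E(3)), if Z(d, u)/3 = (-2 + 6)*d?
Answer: 0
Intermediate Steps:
E(J) = -2 + J (E(J) = J - 2 = -2 + J)
Z(d, u) = 12*d (Z(d, u) = 3*((-2 + 6)*d) = 3*(4*d) = 12*d)
1*Z(0, E(3)) = 1*(12*0) = 1*0 = 0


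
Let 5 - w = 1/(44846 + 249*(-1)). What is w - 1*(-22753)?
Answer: 1014938525/44597 ≈ 22758.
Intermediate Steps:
w = 222984/44597 (w = 5 - 1/(44846 + 249*(-1)) = 5 - 1/(44846 - 249) = 5 - 1/44597 = 222984/44597 ≈ 5.0000)
w - 1*(-22753) = 222984/44597 - 1*(-22753) = 222984/44597 + 22753 = 1014938525/44597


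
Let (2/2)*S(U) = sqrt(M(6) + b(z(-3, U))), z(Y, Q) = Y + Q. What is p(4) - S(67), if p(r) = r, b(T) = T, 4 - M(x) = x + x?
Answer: 4 - 2*sqrt(14) ≈ -3.4833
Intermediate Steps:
M(x) = 4 - 2*x (M(x) = 4 - (x + x) = 4 - 2*x)
z(Y, Q) = Q + Y
S(U) = sqrt(-11 + U) (S(U) = sqrt((4 - 2*6) + (U - 3)) = sqrt((4 - 12) + (-3 + U)) = sqrt(-8 + (-3 + U)) = sqrt(-11 + U))
p(4) - S(67) = 4 - sqrt(-11 + 67) = 4 - sqrt(56) = 4 - 2*sqrt(14)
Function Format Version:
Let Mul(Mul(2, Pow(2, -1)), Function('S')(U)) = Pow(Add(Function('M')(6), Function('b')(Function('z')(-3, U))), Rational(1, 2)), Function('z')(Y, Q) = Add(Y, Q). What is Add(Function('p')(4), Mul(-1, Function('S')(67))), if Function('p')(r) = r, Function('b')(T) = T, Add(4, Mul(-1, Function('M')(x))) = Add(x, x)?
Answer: Add(4, Mul(-2, Pow(14, Rational(1, 2)))) ≈ -3.4833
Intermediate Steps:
Function('M')(x) = Add(4, Mul(-2, x)) (Function('M')(x) = Add(4, Mul(-1, Add(x, x))) = Add(4, Mul(-1, Mul(2, x))) = Add(4, Mul(-2, x)))
Function('z')(Y, Q) = Add(Q, Y)
Function('S')(U) = Pow(Add(-11, U), Rational(1, 2)) (Function('S')(U) = Pow(Add(Add(4, Mul(-2, 6)), Add(U, -3)), Rational(1, 2)) = Pow(Add(Add(4, -12), Add(-3, U)), Rational(1, 2)) = Pow(Add(-8, Add(-3, U)), Rational(1, 2)) = Pow(Add(-11, U), Rational(1, 2)))
Add(Function('p')(4), Mul(-1, Function('S')(67))) = Add(4, Mul(-1, Pow(Add(-11, 67), Rational(1, 2)))) = Add(4, Mul(-1, Pow(56, Rational(1, 2)))) = Add(4, Mul(-1, Mul(2, Pow(14, Rational(1, 2))))) = Add(4, Mul(-2, Pow(14, Rational(1, 2))))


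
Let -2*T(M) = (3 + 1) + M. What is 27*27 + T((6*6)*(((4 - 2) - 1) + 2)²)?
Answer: 565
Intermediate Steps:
T(M) = -2 - M/2 (T(M) = -((3 + 1) + M)/2 = -(4 + M)/2 = -2 - M/2)
27*27 + T((6*6)*(((4 - 2) - 1) + 2)²) = 27*27 + (-2 - 6*6*(((4 - 2) - 1) + 2)²/2) = 729 + (-2 - 18*((2 - 1) + 2)²) = 729 + (-2 - 18*(1 + 2)²) = 729 + (-2 - 18*3²) = 729 + (-2 - 18*9) = 729 + (-2 - ½*324) = 729 + (-2 - 162) = 729 - 164 = 565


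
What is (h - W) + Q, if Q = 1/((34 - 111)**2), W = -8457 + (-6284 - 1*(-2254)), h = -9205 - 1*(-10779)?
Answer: 83367670/5929 ≈ 14061.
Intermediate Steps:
h = 1574 (h = -9205 + 10779 = 1574)
W = -12487 (W = -8457 + (-6284 + 2254) = -8457 - 4030 = -12487)
Q = 1/5929 (Q = 1/((-77)**2) = 1/5929 ≈ 0.00016866)
(h - W) + Q = (1574 - 1*(-12487)) + 1/5929 = (1574 + 12487) + 1/5929 = 14061 + 1/5929 = 83367670/5929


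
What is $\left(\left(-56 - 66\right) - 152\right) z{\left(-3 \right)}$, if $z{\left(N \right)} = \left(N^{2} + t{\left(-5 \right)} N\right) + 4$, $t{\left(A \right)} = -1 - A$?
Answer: $-274$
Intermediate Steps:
$z{\left(N \right)} = 4 + N^{2} + 4 N$ ($z{\left(N \right)} = \left(N^{2} + \left(-1 - -5\right) N\right) + 4 = \left(N^{2} + \left(-1 + 5\right) N\right) + 4 = \left(N^{2} + 4 N\right) + 4 = 4 + N^{2} + 4 N$)
$\left(\left(-56 - 66\right) - 152\right) z{\left(-3 \right)} = \left(\left(-56 - 66\right) - 152\right) \left(4 + \left(-3\right)^{2} + 4 \left(-3\right)\right) = \left(\left(-56 - 66\right) - 152\right) \left(4 + 9 - 12\right) = \left(-122 - 152\right) 1 = \left(-274\right) 1 = -274$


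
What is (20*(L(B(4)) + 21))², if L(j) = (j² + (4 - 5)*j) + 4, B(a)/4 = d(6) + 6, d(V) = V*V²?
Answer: 248176543104400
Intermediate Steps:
d(V) = V³
B(a) = 888 (B(a) = 4*(6³ + 6) = 4*(216 + 6) = 4*222 = 888)
L(j) = 4 + j² - j (L(j) = (j² - j) + 4 = 4 + j² - j)
(20*(L(B(4)) + 21))² = (20*((4 + 888² - 1*888) + 21))² = (20*((4 + 788544 - 888) + 21))² = (20*(787660 + 21))² = (20*787681)² = 15753620² = 248176543104400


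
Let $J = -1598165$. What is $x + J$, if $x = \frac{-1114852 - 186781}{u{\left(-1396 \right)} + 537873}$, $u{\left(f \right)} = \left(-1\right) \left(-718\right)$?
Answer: $- \frac{860758587148}{538591} \approx -1.5982 \cdot 10^{6}$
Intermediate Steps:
$u{\left(f \right)} = 718$
$x = - \frac{1301633}{538591}$ ($x = \frac{-1114852 - 186781}{718 + 537873} = - \frac{1301633}{538591} \approx -2.4167$)
$x + J = - \frac{1301633}{538591} - 1598165 = - \frac{860758587148}{538591}$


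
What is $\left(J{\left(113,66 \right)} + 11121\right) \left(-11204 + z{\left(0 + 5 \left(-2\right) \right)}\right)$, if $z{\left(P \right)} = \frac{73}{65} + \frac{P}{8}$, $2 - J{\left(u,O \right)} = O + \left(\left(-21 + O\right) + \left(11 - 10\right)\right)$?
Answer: $- \frac{2467372831}{20} \approx -1.2337 \cdot 10^{8}$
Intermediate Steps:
$J{\left(u,O \right)} = 22 - 2 O$ ($J{\left(u,O \right)} = 2 - \left(O + \left(\left(-21 + O\right) + \left(11 - 10\right)\right)\right) = 2 - \left(O + \left(\left(-21 + O\right) + 1\right)\right) = 2 - \left(O + \left(-20 + O\right)\right) = 2 - \left(-20 + 2 O\right) = 22 - 2 O$)
$z{\left(P \right)} = \frac{73}{65} + \frac{P}{8}$ ($z{\left(P \right)} = 73 \cdot \frac{1}{65} + P \frac{1}{8} = \frac{73}{65} + \frac{P}{8}$)
$\left(J{\left(113,66 \right)} + 11121\right) \left(-11204 + z{\left(0 + 5 \left(-2\right) \right)}\right) = \left(\left(22 - 132\right) + 11121\right) \left(-11204 + \left(\frac{73}{65} + \frac{0 + 5 \left(-2\right)}{8}\right)\right) = \left(\left(22 - 132\right) + 11121\right) \left(-11204 + \left(\frac{73}{65} + \frac{0 - 10}{8}\right)\right) = \left(-110 + 11121\right) \left(-11204 + \left(\frac{73}{65} + \frac{1}{8} \left(-10\right)\right)\right) = 11011 \left(-11204 + \left(\frac{73}{65} - \frac{5}{4}\right)\right) = 11011 \left(-11204 - \frac{33}{260}\right) = 11011 \left(- \frac{2913073}{260}\right) = - \frac{2467372831}{20}$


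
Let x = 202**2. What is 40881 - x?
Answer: 77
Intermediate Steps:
x = 40804
40881 - x = 40881 - 1*40804 = 40881 - 40804 = 77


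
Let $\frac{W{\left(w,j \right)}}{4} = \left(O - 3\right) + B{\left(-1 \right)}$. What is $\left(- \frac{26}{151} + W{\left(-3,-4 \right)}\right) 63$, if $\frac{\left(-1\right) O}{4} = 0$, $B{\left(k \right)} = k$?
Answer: $- \frac{153846}{151} \approx -1018.8$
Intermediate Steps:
$O = 0$ ($O = \left(-4\right) 0 = 0$)
$W{\left(w,j \right)} = -16$ ($W{\left(w,j \right)} = 4 \left(\left(0 - 3\right) - 1\right) = 4 \left(-3 - 1\right) = 4 \left(-4\right) = -16$)
$\left(- \frac{26}{151} + W{\left(-3,-4 \right)}\right) 63 = \left(- \frac{26}{151} - 16\right) 63 = \left(- \frac{2442}{151}\right) 63 = - \frac{153846}{151}$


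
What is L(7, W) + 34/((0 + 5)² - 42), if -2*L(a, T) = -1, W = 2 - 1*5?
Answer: -3/2 ≈ -1.5000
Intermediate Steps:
W = -3 (W = 2 - 5 = -3)
L(a, T) = ½ (L(a, T) = -½*(-1) = ½)
L(7, W) + 34/((0 + 5)² - 42) = ½ + 34/((0 + 5)² - 42) = ½ + 34/(5² - 42) = ½ + 34/(25 - 42) = ½ + 34/(-17) = ½ + 34*(-1/17) = ½ - 2 = -3/2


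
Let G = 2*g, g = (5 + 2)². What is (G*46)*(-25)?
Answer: -112700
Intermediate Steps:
g = 49 (g = 7² = 49)
G = 98 (G = 2*49 = 98)
(G*46)*(-25) = (98*46)*(-25) = 4508*(-25) = -112700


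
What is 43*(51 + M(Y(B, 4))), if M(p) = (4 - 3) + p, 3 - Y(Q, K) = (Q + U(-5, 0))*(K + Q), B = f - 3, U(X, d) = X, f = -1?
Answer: 2365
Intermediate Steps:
B = -4 (B = -1 - 3 = -4)
Y(Q, K) = 3 - (-5 + Q)*(K + Q) (Y(Q, K) = 3 - (Q - 5)*(K + Q) = 3 - (-5 + Q)*(K + Q))
M(p) = 1 + p
43*(51 + M(Y(B, 4))) = 43*(51 + (1 + (3 - 1*(-4)**2 + 5*4 + 5*(-4) - 1*4*(-4)))) = 43*(51 + (1 + (3 - 1*16 + 20 - 20 + 16))) = 43*(51 + (1 + (3 - 16 + 20 - 20 + 16))) = 43*(51 + (1 + 3)) = 43*(51 + 4) = 43*55 = 2365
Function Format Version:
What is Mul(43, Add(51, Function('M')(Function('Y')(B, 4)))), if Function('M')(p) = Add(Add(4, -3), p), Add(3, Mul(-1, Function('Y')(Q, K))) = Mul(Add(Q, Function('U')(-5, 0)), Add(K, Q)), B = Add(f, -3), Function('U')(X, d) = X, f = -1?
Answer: 2365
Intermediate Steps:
B = -4 (B = Add(-1, -3) = -4)
Function('Y')(Q, K) = Add(3, Mul(-1, Add(-5, Q), Add(K, Q))) (Function('Y')(Q, K) = Add(3, Mul(-1, Mul(Add(Q, -5), Add(K, Q)))) = Add(3, Mul(-1, Mul(Add(-5, Q), Add(K, Q)))) = Add(3, Mul(-1, Add(-5, Q), Add(K, Q))))
Function('M')(p) = Add(1, p)
Mul(43, Add(51, Function('M')(Function('Y')(B, 4)))) = Mul(43, Add(51, Add(1, Add(3, Mul(-1, Pow(-4, 2)), Mul(5, 4), Mul(5, -4), Mul(-1, 4, -4))))) = Mul(43, Add(51, Add(1, Add(3, Mul(-1, 16), 20, -20, 16)))) = Mul(43, Add(51, Add(1, Add(3, -16, 20, -20, 16)))) = Mul(43, Add(51, Add(1, 3))) = Mul(43, Add(51, 4)) = Mul(43, 55) = 2365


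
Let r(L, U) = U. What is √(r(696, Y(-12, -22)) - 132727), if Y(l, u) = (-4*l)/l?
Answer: I*√132731 ≈ 364.32*I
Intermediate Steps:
Y(l, u) = -4
√(r(696, Y(-12, -22)) - 132727) = √(-4 - 132727) = √(-132731) = I*√132731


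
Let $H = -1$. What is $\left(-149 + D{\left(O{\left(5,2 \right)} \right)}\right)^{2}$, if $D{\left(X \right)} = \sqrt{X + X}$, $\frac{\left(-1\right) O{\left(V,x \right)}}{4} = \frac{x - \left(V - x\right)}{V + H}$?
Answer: $\left(149 - \sqrt{2}\right)^{2} \approx 21782.0$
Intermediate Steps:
$O{\left(V,x \right)} = - \frac{4 \left(- V + 2 x\right)}{-1 + V}$ ($O{\left(V,x \right)} = - 4 \frac{x - \left(V - x\right)}{V - 1} = - 4 \frac{- V + 2 x}{-1 + V} = - \frac{4 \left(- V + 2 x\right)}{-1 + V}$)
$D{\left(X \right)} = \sqrt{2} \sqrt{X}$ ($D{\left(X \right)} = \sqrt{2 X} = \sqrt{2} \sqrt{X}$)
$\left(-149 + D{\left(O{\left(5,2 \right)} \right)}\right)^{2} = \left(-149 + \sqrt{2} \sqrt{\frac{4 \left(5 - 4\right)}{-1 + 5}}\right)^{2} = \left(-149 + \sqrt{2} \sqrt{\frac{4 \left(5 - 4\right)}{4}}\right)^{2} = \left(-149 + \sqrt{2} \sqrt{4 \cdot \frac{1}{4} \cdot 1}\right)^{2} = \left(-149 + \sqrt{2} \sqrt{1}\right)^{2} = \left(-149 + \sqrt{2} \cdot 1\right)^{2} = \left(-149 + \sqrt{2}\right)^{2}$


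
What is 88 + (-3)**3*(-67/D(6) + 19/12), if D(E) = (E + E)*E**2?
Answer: 791/16 ≈ 49.438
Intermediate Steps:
D(E) = 2*E**3 (D(E) = (2*E)*E**2 = 2*E**3)
88 + (-3)**3*(-67/D(6) + 19/12) = 88 + (-3)**3*(-67/(2*6**3) + 19/12) = 88 - 27*(-67/(2*216) + 19*(1/12)) = 88 - 27*(-67/432 + 19/12) = 88 - 27*617/432 = 88 - 617/16 = 791/16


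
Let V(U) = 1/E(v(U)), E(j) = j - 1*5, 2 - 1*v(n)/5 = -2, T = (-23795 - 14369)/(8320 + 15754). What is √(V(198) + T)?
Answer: 127*I*√3069435/180555 ≈ 1.2323*I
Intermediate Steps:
T = -19082/12037 (T = -38164/24074 = -38164*1/24074 = -19082/12037 ≈ -1.5853)
v(n) = 20 (v(n) = 10 - 5*(-2) = 10 + 10 = 20)
E(j) = -5 + j (E(j) = j - 5 = -5 + j)
V(U) = 1/15 (V(U) = 1/(-5 + 20) = 1/15)
√(V(198) + T) = √(1/15 - 19082/12037) = √(-274193/180555) = 127*I*√3069435/180555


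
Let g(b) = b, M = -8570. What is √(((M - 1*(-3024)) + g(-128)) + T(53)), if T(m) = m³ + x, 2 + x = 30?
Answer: √143231 ≈ 378.46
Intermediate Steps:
x = 28 (x = -2 + 30 = 28)
T(m) = 28 + m³ (T(m) = m³ + 28 = 28 + m³)
√(((M - 1*(-3024)) + g(-128)) + T(53)) = √(((-8570 - 1*(-3024)) - 128) + (28 + 53³)) = √(((-8570 + 3024) - 128) + (28 + 148877)) = √((-5546 - 128) + 148905) = √(-5674 + 148905) = √143231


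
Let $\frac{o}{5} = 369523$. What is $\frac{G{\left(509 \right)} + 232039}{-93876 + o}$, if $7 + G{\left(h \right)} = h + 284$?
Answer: $\frac{232825}{1753739} \approx 0.13276$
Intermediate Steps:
$o = 1847615$ ($o = 5 \cdot 369523 = 1847615$)
$G{\left(h \right)} = 277 + h$ ($G{\left(h \right)} = -7 + \left(h + 284\right) = -7 + \left(284 + h\right) = 277 + h$)
$\frac{G{\left(509 \right)} + 232039}{-93876 + o} = \frac{\left(277 + 509\right) + 232039}{-93876 + 1847615} = \frac{786 + 232039}{1753739} = 232825 \cdot \frac{1}{1753739} = \frac{232825}{1753739}$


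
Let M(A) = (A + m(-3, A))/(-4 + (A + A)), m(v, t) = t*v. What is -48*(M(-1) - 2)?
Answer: 112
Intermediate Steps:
M(A) = -2*A/(-4 + 2*A) (M(A) = (A + A*(-3))/(-4 + (A + A)) = (A - 3*A)/(-4 + 2*A) = (-2*A)/(-4 + 2*A) = -2*A/(-4 + 2*A))
-48*(M(-1) - 2) = -48*(-1*(-1)/(-2 - 1) - 2) = -48*(-1*(-1)/(-3) - 2) = -48*(-1*(-1)*(-1/3) - 2) = -48*(-1/3 - 2) = -48*(-7/3) = 112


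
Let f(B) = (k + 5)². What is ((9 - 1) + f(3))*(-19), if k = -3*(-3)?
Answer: -3876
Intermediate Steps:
k = 9
f(B) = 196 (f(B) = (9 + 5)² = 14² = 196)
((9 - 1) + f(3))*(-19) = ((9 - 1) + 196)*(-19) = (8 + 196)*(-19) = 204*(-19) = -3876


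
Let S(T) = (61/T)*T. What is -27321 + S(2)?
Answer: -27260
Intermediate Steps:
S(T) = 61
-27321 + S(2) = -27321 + 61 = -27260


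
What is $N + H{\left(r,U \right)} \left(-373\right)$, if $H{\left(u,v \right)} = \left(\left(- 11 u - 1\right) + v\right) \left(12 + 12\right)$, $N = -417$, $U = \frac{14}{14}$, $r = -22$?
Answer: $-2166801$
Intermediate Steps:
$U = 1$ ($U = 14 \cdot \frac{1}{14} = 1$)
$H{\left(u,v \right)} = -24 - 264 u + 24 v$ ($H{\left(u,v \right)} = \left(\left(-1 - 11 u\right) + v\right) 24 = \left(-1 + v - 11 u\right) 24 = -24 - 264 u + 24 v$)
$N + H{\left(r,U \right)} \left(-373\right) = -417 + \left(-24 - -5808 + 24 \cdot 1\right) \left(-373\right) = -417 + \left(-24 + 5808 + 24\right) \left(-373\right) = -417 + 5808 \left(-373\right) = -417 - 2166384 = -2166801$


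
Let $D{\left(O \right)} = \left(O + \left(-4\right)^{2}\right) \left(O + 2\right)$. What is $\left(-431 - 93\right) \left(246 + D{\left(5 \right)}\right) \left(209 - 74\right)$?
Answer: $-27800820$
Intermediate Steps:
$D{\left(O \right)} = \left(2 + O\right) \left(16 + O\right)$ ($D{\left(O \right)} = \left(O + 16\right) \left(2 + O\right) = \left(16 + O\right) \left(2 + O\right) = \left(2 + O\right) \left(16 + O\right)$)
$\left(-431 - 93\right) \left(246 + D{\left(5 \right)}\right) \left(209 - 74\right) = \left(-431 - 93\right) \left(246 + \left(32 + 5^{2} + 18 \cdot 5\right)\right) \left(209 - 74\right) = - 524 \left(246 + \left(32 + 25 + 90\right)\right) 135 = - 524 \left(246 + 147\right) 135 = - 524 \cdot 393 \cdot 135 = \left(-524\right) 53055 = -27800820$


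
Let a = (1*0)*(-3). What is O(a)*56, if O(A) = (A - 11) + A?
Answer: -616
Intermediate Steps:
a = 0 (a = 0*(-3) = 0)
O(A) = -11 + 2*A (O(A) = (-11 + A) + A = -11 + 2*A)
O(a)*56 = (-11 + 2*0)*56 = (-11 + 0)*56 = -11*56 = -616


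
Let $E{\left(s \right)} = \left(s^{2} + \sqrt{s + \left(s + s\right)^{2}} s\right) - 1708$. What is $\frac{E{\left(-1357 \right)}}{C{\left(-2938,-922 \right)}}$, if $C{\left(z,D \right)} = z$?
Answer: $- \frac{1839741}{2938} + \frac{12213 \sqrt{90919}}{2938} \approx 627.24$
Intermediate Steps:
$E{\left(s \right)} = -1708 + s^{2} + s \sqrt{s + 4 s^{2}}$ ($E{\left(s \right)} = \left(s^{2} + \sqrt{s + \left(2 s\right)^{2}} s\right) - 1708 = \left(s^{2} + \sqrt{s + 4 s^{2}} s\right) - 1708 = \left(s^{2} + s \sqrt{s + 4 s^{2}}\right) - 1708 = -1708 + s^{2} + s \sqrt{s + 4 s^{2}}$)
$\frac{E{\left(-1357 \right)}}{C{\left(-2938,-922 \right)}} = \frac{-1708 + \left(-1357\right)^{2} - 1357 \sqrt{- 1357 \left(1 + 4 \left(-1357\right)\right)}}{-2938} = \left(-1708 + 1841449 - 1357 \sqrt{- 1357 \left(1 - 5428\right)}\right) \left(- \frac{1}{2938}\right) = \left(-1708 + 1841449 - 1357 \sqrt{\left(-1357\right) \left(-5427\right)}\right) \left(- \frac{1}{2938}\right) = \left(-1708 + 1841449 - 1357 \sqrt{7364439}\right) \left(- \frac{1}{2938}\right) = \left(-1708 + 1841449 - 1357 \cdot 9 \sqrt{90919}\right) \left(- \frac{1}{2938}\right) = \left(-1708 + 1841449 - 12213 \sqrt{90919}\right) \left(- \frac{1}{2938}\right) = \left(1839741 - 12213 \sqrt{90919}\right) \left(- \frac{1}{2938}\right) = - \frac{1839741}{2938} + \frac{12213 \sqrt{90919}}{2938}$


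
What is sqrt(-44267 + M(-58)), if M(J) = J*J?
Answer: I*sqrt(40903) ≈ 202.24*I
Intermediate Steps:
M(J) = J**2
sqrt(-44267 + M(-58)) = sqrt(-44267 + (-58)**2) = sqrt(-44267 + 3364) = sqrt(-40903) = I*sqrt(40903)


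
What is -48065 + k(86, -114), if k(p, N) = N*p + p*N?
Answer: -67673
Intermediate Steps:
k(p, N) = 2*N*p (k(p, N) = N*p + N*p = 2*N*p)
-48065 + k(86, -114) = -48065 + 2*(-114)*86 = -48065 - 19608 = -67673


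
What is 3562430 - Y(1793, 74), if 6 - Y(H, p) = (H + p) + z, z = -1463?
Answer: 3562828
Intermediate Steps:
Y(H, p) = 1469 - H - p (Y(H, p) = 6 - ((H + p) - 1463) = 6 - (-1463 + H + p) = 6 + (1463 - H - p) = 1469 - H - p)
3562430 - Y(1793, 74) = 3562430 - (1469 - 1*1793 - 1*74) = 3562430 - (1469 - 1793 - 74) = 3562430 - 1*(-398) = 3562430 + 398 = 3562828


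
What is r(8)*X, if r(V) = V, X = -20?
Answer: -160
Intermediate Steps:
r(8)*X = 8*(-20) = -160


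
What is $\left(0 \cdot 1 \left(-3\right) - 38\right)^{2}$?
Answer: $1444$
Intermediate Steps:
$\left(0 \cdot 1 \left(-3\right) - 38\right)^{2} = \left(0 \left(-3\right) - 38\right)^{2} = \left(0 - 38\right)^{2} = \left(-38\right)^{2} = 1444$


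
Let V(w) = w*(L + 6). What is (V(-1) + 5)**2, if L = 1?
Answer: 4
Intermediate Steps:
V(w) = 7*w (V(w) = w*(1 + 6) = w*7 = 7*w)
(V(-1) + 5)**2 = (7*(-1) + 5)**2 = (-7 + 5)**2 = (-2)**2 = 4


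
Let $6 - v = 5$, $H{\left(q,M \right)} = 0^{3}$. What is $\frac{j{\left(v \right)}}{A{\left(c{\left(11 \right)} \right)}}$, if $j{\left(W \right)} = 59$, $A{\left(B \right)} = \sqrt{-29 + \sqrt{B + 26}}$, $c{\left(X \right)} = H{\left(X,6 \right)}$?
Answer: $- \frac{59 i}{\sqrt{29 - \sqrt{26}}} \approx - 12.068 i$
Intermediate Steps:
$H{\left(q,M \right)} = 0$
$c{\left(X \right)} = 0$
$v = 1$ ($v = 6 - 5 = 1$)
$A{\left(B \right)} = \sqrt{-29 + \sqrt{26 + B}}$
$\frac{j{\left(v \right)}}{A{\left(c{\left(11 \right)} \right)}} = \frac{59}{\sqrt{-29 + \sqrt{26 + 0}}} = \frac{59}{\sqrt{-29 + \sqrt{26}}}$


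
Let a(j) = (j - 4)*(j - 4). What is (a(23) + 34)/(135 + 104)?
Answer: 395/239 ≈ 1.6527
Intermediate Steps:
a(j) = (-4 + j)² (a(j) = (-4 + j)*(-4 + j) = (-4 + j)²)
(a(23) + 34)/(135 + 104) = ((-4 + 23)² + 34)/(135 + 104) = (19² + 34)/239 = (361 + 34)*(1/239) = 395*(1/239) = 395/239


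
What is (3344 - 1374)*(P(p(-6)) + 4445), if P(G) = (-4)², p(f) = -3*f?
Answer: 8788170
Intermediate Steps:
P(G) = 16
(3344 - 1374)*(P(p(-6)) + 4445) = (3344 - 1374)*(16 + 4445) = 1970*4461 = 8788170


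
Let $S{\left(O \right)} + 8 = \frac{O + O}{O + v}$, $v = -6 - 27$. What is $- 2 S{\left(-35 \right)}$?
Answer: $\frac{237}{17} \approx 13.941$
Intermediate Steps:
$v = -33$
$S{\left(O \right)} = -8 + \frac{2 O}{-33 + O}$ ($S{\left(O \right)} = -8 + \frac{O + O}{O - 33} = -8 + \frac{2 O}{-33 + O}$)
$- 2 S{\left(-35 \right)} = - 2 \frac{6 \left(44 - -35\right)}{-33 - 35} = - 2 \frac{6 \left(44 + 35\right)}{-68} = - 2 \cdot 6 \left(- \frac{1}{68}\right) 79 = \left(-2\right) \left(- \frac{237}{34}\right) = \frac{237}{17}$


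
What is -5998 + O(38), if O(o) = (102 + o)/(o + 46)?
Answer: -17989/3 ≈ -5996.3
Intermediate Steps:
O(o) = (102 + o)/(46 + o)
-5998 + O(38) = -5998 + (102 + 38)/(46 + 38) = -5998 + 140/84 = -5998 + (1/84)*140 = -5998 + 5/3 = -17989/3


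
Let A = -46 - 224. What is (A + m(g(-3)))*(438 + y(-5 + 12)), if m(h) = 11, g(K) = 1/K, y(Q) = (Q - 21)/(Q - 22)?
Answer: -1705256/15 ≈ -1.1368e+5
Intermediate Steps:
y(Q) = (-21 + Q)/(-22 + Q)
g(K) = 1/K
A = -270
(A + m(g(-3)))*(438 + y(-5 + 12)) = (-270 + 11)*(438 + (-21 + (-5 + 12))/(-22 + (-5 + 12))) = -259*(438 + (-21 + 7)/(-22 + 7)) = -259*(438 - 14/(-15)) = -259*(438 - 1/15*(-14)) = -259*(438 + 14/15) = -259*6584/15 = -1705256/15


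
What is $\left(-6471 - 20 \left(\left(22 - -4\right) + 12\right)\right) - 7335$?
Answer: $-14566$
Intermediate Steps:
$\left(-6471 - 20 \left(\left(22 - -4\right) + 12\right)\right) - 7335 = \left(-6471 - 20 \left(\left(22 + 4\right) + 12\right)\right) - 7335 = \left(-6471 - 20 \left(26 + 12\right)\right) - 7335 = \left(-6471 - 760\right) - 7335 = -7231 - 7335 = -14566$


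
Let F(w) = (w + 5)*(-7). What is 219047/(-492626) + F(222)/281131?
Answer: -62363684871/138492440006 ≈ -0.45030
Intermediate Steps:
F(w) = -35 - 7*w (F(w) = (5 + w)*(-7) = -35 - 7*w)
219047/(-492626) + F(222)/281131 = 219047/(-492626) + (-35 - 7*222)/281131 = 219047*(-1/492626) + (-35 - 1554)*(1/281131) = -219047/492626 - 1589*1/281131 = -219047/492626 - 1589/281131 = -62363684871/138492440006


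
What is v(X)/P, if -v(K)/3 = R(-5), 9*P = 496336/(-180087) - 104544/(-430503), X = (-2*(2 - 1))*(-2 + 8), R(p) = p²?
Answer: 3488759719245/12989808112 ≈ 268.58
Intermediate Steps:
X = -12 (X = -2*1*6 = -2*6 = -12)
P = -64949040560/232583981283 (P = (496336/(-180087) - 104544/(-430503))/9 = (496336*(-1/180087) - 104544*(-1/430503))/9 = (-496336/180087 + 34848/143501)/9 = (⅑)*(-64949040560/25842664587) = -64949040560/232583981283 ≈ -0.27925)
v(K) = -75 (v(K) = -3*(-5)² = -3*25 = -75)
v(X)/P = -75/(-64949040560/232583981283) = -75*(-232583981283/64949040560) = 3488759719245/12989808112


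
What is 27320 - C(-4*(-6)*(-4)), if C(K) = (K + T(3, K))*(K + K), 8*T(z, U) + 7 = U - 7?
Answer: 6248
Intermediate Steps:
T(z, U) = -7/4 + U/8 (T(z, U) = -7/8 + (U - 7)/8 = -7/8 + (-7 + U)/8 = -7/8 + (-7/8 + U/8) = -7/4 + U/8)
C(K) = 2*K*(-7/4 + 9*K/8) (C(K) = (K + (-7/4 + K/8))*(K + K) = (-7/4 + 9*K/8)*(2*K) = 2*K*(-7/4 + 9*K/8))
27320 - C(-4*(-6)*(-4)) = 27320 - -4*(-6)*(-4)*(-14 + 9*(-4*(-6)*(-4)))/4 = 27320 - 24*(-4)*(-14 + 9*(24*(-4)))/4 = 27320 - (-96)*(-14 + 9*(-96))/4 = 27320 - (-96)*(-14 - 864)/4 = 27320 - (-96)*(-878)/4 = 27320 - 1*21072 = 27320 - 21072 = 6248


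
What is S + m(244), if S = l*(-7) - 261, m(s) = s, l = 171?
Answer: -1214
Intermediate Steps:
S = -1458 (S = 171*(-7) - 261 = -1197 - 261 = -1458)
S + m(244) = -1458 + 244 = -1214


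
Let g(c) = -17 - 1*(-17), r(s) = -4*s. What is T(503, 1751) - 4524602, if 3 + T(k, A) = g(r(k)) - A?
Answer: -4526356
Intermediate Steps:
g(c) = 0 (g(c) = -17 + 17 = 0)
T(k, A) = -3 - A (T(k, A) = -3 + (0 - A) = -3 - A)
T(503, 1751) - 4524602 = (-3 - 1*1751) - 4524602 = (-3 - 1751) - 4524602 = -1754 - 4524602 = -4526356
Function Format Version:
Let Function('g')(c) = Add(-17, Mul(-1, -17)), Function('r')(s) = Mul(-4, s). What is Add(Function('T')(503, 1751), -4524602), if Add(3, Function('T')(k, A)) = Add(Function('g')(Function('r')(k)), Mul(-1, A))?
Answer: -4526356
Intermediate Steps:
Function('g')(c) = 0 (Function('g')(c) = Add(-17, 17) = 0)
Function('T')(k, A) = Add(-3, Mul(-1, A)) (Function('T')(k, A) = Add(-3, Add(0, Mul(-1, A))) = Add(-3, Mul(-1, A)))
Add(Function('T')(503, 1751), -4524602) = Add(Add(-3, Mul(-1, 1751)), -4524602) = Add(Add(-3, -1751), -4524602) = Add(-1754, -4524602) = -4526356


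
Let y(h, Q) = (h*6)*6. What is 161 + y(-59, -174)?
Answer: -1963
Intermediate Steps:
y(h, Q) = 36*h (y(h, Q) = (6*h)*6 = 36*h)
161 + y(-59, -174) = 161 + 36*(-59) = 161 - 2124 = -1963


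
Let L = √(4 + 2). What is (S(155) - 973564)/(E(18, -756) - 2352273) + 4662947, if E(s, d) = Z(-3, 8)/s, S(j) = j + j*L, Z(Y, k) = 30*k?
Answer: 32905389387940/7056779 - 465*√6/7056779 ≈ 4.6629e+6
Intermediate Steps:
L = √6 ≈ 2.4495
S(j) = j + j*√6
E(s, d) = 240/s (E(s, d) = (30*8)/s = 240/s)
(S(155) - 973564)/(E(18, -756) - 2352273) + 4662947 = (155*(1 + √6) - 973564)/(240/18 - 2352273) + 4662947 = ((155 + 155*√6) - 973564)/(240*(1/18) - 2352273) + 4662947 = (-973409 + 155*√6)/(40/3 - 2352273) + 4662947 = (-973409 + 155*√6)/(-7056779/3) + 4662947 = (-973409 + 155*√6)*(-3/7056779) + 4662947 = (2920227/7056779 - 465*√6/7056779) + 4662947 = 32905389387940/7056779 - 465*√6/7056779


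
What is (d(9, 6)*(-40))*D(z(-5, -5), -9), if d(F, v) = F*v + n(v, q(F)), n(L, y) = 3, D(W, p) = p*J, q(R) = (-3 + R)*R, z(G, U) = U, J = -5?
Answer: -102600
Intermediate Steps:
q(R) = R*(-3 + R)
D(W, p) = -5*p (D(W, p) = p*(-5) = -5*p)
d(F, v) = 3 + F*v (d(F, v) = F*v + 3 = 3 + F*v)
(d(9, 6)*(-40))*D(z(-5, -5), -9) = ((3 + 9*6)*(-40))*(-5*(-9)) = ((3 + 54)*(-40))*45 = (57*(-40))*45 = -2280*45 = -102600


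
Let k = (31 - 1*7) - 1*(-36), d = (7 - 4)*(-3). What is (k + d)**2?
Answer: 2601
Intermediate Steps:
d = -9 (d = 3*(-3) = -9)
k = 60 (k = (31 - 7) + 36 = 24 + 36 = 60)
(k + d)**2 = (60 - 9)**2 = 51**2 = 2601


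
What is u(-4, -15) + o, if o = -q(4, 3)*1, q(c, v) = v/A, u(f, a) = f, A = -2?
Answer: -5/2 ≈ -2.5000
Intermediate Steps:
q(c, v) = -v/2 (q(c, v) = v/(-2) = v*(-½) = -v/2)
o = 3/2 (o = -(-1)*3/2*1 = -1*(-3/2)*1 = (3/2)*1 = 3/2 ≈ 1.5000)
u(-4, -15) + o = -4 + 3/2 = -5/2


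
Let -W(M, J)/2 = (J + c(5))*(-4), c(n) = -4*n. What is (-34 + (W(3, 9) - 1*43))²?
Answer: 27225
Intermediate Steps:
W(M, J) = -160 + 8*J (W(M, J) = -2*(J - 4*5)*(-4) = -2*(J - 20)*(-4) = -2*(-20 + J)*(-4) = -2*(80 - 4*J) = -160 + 8*J)
(-34 + (W(3, 9) - 1*43))² = (-34 + ((-160 + 8*9) - 1*43))² = (-34 + ((-160 + 72) - 43))² = (-34 + (-88 - 43))² = (-34 - 131)² = (-165)² = 27225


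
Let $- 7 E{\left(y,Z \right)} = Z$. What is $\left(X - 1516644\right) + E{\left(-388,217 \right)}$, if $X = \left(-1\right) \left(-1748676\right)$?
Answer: $232001$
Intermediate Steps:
$E{\left(y,Z \right)} = - \frac{Z}{7}$
$X = 1748676$
$\left(X - 1516644\right) + E{\left(-388,217 \right)} = \left(1748676 - 1516644\right) - 31 = 232032 - 31 = 232001$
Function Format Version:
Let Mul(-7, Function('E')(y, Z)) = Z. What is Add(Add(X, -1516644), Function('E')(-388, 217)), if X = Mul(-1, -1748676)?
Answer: 232001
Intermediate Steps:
Function('E')(y, Z) = Mul(Rational(-1, 7), Z)
X = 1748676
Add(Add(X, -1516644), Function('E')(-388, 217)) = Add(Add(1748676, -1516644), Mul(Rational(-1, 7), 217)) = Add(232032, -31) = 232001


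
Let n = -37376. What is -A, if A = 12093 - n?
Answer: -49469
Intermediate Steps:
A = 49469 (A = 12093 - 1*(-37376) = 12093 + 37376 = 49469)
-A = -1*49469 = -49469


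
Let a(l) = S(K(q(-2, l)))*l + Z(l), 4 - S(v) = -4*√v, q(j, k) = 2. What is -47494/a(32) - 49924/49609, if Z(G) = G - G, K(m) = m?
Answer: 167838541/453568 - 23747*√2/64 ≈ -154.70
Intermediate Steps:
Z(G) = 0
S(v) = 4 + 4*√v (S(v) = 4 - (-4)*√v = 4 + 4*√v)
a(l) = l*(4 + 4*√2) (a(l) = (4 + 4*√2)*l + 0 = l*(4 + 4*√2) + 0 = l*(4 + 4*√2))
-47494/a(32) - 49924/49609 = -47494*1/(128*(1 + √2)) - 49924/49609 = -47494/(128 + 128*√2) - 49924*1/49609 = -47494/(128 + 128*√2) - 7132/7087 = -7132/7087 - 47494/(128 + 128*√2)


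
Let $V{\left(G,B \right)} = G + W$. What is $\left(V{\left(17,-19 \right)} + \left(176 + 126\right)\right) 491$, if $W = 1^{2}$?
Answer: $157120$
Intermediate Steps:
$W = 1$
$V{\left(G,B \right)} = 1 + G$ ($V{\left(G,B \right)} = G + 1 = 1 + G$)
$\left(V{\left(17,-19 \right)} + \left(176 + 126\right)\right) 491 = \left(\left(1 + 17\right) + \left(176 + 126\right)\right) 491 = \left(18 + 302\right) 491 = 320 \cdot 491 = 157120$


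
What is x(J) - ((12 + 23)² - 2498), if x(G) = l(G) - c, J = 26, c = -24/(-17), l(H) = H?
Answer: 22059/17 ≈ 1297.6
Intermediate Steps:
c = 24/17 (c = -24*(-1/17) = 24/17 ≈ 1.4118)
x(G) = -24/17 + G (x(G) = G - 1*24/17 = G - 24/17 = -24/17 + G)
x(J) - ((12 + 23)² - 2498) = (-24/17 + 26) - ((12 + 23)² - 2498) = 418/17 - (35² - 2498) = 418/17 - (1225 - 2498) = 418/17 - 1*(-1273) = 418/17 + 1273 = 22059/17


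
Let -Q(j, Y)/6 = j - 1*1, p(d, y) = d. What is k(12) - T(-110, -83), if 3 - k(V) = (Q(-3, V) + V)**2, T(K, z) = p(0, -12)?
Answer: -1293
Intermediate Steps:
Q(j, Y) = 6 - 6*j (Q(j, Y) = -6*(j - 1*1) = -6*(j - 1) = -6*(-1 + j) = 6 - 6*j)
T(K, z) = 0
k(V) = 3 - (24 + V)**2 (k(V) = 3 - ((6 - 6*(-3)) + V)**2 = 3 - ((6 + 18) + V)**2 = 3 - (24 + V)**2)
k(12) - T(-110, -83) = (3 - (24 + 12)**2) - 1*0 = (3 - 1*36**2) + 0 = (3 - 1*1296) + 0 = (3 - 1296) + 0 = -1293 + 0 = -1293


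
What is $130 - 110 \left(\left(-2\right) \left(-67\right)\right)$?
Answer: $-14610$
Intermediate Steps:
$130 - 110 \left(\left(-2\right) \left(-67\right)\right) = 130 - 14740 = -14610$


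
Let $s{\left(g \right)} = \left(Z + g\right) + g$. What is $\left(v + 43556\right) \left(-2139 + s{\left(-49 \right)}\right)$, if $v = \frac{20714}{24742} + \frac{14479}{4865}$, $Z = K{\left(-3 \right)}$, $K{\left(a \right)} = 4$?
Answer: $- \frac{6016577905734}{61855} \approx -9.7269 \cdot 10^{7}$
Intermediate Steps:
$Z = 4$
$s{\left(g \right)} = 4 + 2 g$ ($s{\left(g \right)} = \left(4 + g\right) + g = 4 + 2 g$)
$v = \frac{1651126}{432985}$ ($v = 20714 \cdot \frac{1}{24742} + 14479 \cdot \frac{1}{4865} = \frac{10357}{12371} + \frac{14479}{4865} = \frac{1651126}{432985} \approx 3.8134$)
$\left(v + 43556\right) \left(-2139 + s{\left(-49 \right)}\right) = \left(\frac{1651126}{432985} + 43556\right) \left(-2139 + \left(4 + 2 \left(-49\right)\right)\right) = \frac{18860745786 \left(-2139 + \left(4 - 98\right)\right)}{432985} = \frac{18860745786 \left(-2139 - 94\right)}{432985} = \frac{18860745786}{432985} \left(-2233\right) = - \frac{6016577905734}{61855}$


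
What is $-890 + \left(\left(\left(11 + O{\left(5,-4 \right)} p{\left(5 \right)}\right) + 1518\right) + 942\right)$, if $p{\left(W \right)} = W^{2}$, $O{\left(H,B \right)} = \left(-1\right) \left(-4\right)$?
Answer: $1681$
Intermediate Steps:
$O{\left(H,B \right)} = 4$
$-890 + \left(\left(\left(11 + O{\left(5,-4 \right)} p{\left(5 \right)}\right) + 1518\right) + 942\right) = -890 + \left(\left(\left(11 + 4 \cdot 5^{2}\right) + 1518\right) + 942\right) = -890 + \left(\left(\left(11 + 4 \cdot 25\right) + 1518\right) + 942\right) = -890 + \left(\left(\left(11 + 100\right) + 1518\right) + 942\right) = -890 + \left(\left(111 + 1518\right) + 942\right) = -890 + \left(1629 + 942\right) = -890 + 2571 = 1681$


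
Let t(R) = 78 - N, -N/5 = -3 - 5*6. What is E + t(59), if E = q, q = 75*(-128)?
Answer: -9687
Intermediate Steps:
N = 165 (N = -5*(-3 - 5*6) = -5*(-3 - 30) = -5*(-33) = 165)
t(R) = -87 (t(R) = 78 - 1*165 = 78 - 165 = -87)
q = -9600
E = -9600
E + t(59) = -9600 - 87 = -9687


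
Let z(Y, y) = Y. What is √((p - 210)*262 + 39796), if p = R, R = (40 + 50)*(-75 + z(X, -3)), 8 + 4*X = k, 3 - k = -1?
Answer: 2*I*√451826 ≈ 1344.4*I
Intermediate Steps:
k = 4 (k = 3 - 1*(-1) = 3 + 1 = 4)
X = -1 (X = -2 + (¼)*4 = -2 + 1 = -1)
R = -6840 (R = (40 + 50)*(-75 - 1) = 90*(-76) = -6840)
p = -6840
√((p - 210)*262 + 39796) = √((-6840 - 210)*262 + 39796) = √(-7050*262 + 39796) = √(-1847100 + 39796) = √(-1807304) = 2*I*√451826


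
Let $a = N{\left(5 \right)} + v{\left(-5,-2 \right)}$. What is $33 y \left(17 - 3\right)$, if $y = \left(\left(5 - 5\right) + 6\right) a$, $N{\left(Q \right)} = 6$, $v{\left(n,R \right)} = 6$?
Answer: $33264$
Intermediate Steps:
$a = 12$ ($a = 6 + 6 = 12$)
$y = 72$ ($y = \left(\left(5 - 5\right) + 6\right) 12 = \left(0 + 6\right) 12 = 6 \cdot 12 = 72$)
$33 y \left(17 - 3\right) = 33 \cdot 72 \left(17 - 3\right) = 2376 \left(17 - 3\right) = 2376 \cdot 14 = 33264$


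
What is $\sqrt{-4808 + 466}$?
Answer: $i \sqrt{4342} \approx 65.894 i$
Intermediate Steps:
$\sqrt{-4808 + 466} = \sqrt{-4342} = i \sqrt{4342}$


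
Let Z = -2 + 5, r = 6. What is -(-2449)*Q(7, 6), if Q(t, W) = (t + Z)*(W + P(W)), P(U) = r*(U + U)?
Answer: 1910220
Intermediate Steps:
P(U) = 12*U (P(U) = 6*(U + U) = 6*(2*U) = 12*U)
Z = 3
Q(t, W) = 13*W*(3 + t) (Q(t, W) = (t + 3)*(W + 12*W) = (3 + t)*(13*W) = 13*W*(3 + t))
-(-2449)*Q(7, 6) = -(-2449)*13*6*(3 + 7) = -(-2449)*13*6*10 = -(-2449)*780 = -79*(-24180) = 1910220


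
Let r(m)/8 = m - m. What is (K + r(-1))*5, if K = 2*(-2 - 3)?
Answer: -50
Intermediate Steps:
r(m) = 0 (r(m) = 8*(m - m) = 8*0 = 0)
K = -10 (K = 2*(-5) = -10)
(K + r(-1))*5 = (-10 + 0)*5 = -10*5 = -50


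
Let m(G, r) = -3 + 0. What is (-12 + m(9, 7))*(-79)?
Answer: 1185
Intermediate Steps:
m(G, r) = -3
(-12 + m(9, 7))*(-79) = (-12 - 3)*(-79) = -15*(-79) = 1185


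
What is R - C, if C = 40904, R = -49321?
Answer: -90225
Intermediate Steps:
R - C = -49321 - 1*40904 = -49321 - 40904 = -90225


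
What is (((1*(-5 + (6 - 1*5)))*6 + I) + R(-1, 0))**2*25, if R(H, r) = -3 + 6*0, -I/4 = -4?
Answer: 3025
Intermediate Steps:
I = 16 (I = -4*(-4) = 16)
R(H, r) = -3 (R(H, r) = -3 + 0 = -3)
(((1*(-5 + (6 - 1*5)))*6 + I) + R(-1, 0))**2*25 = (((1*(-5 + (6 - 1*5)))*6 + 16) - 3)**2*25 = (((1*(-5 + (6 - 5)))*6 + 16) - 3)**2*25 = (((1*(-5 + 1))*6 + 16) - 3)**2*25 = (((1*(-4))*6 + 16) - 3)**2*25 = ((-4*6 + 16) - 3)**2*25 = ((-24 + 16) - 3)**2*25 = (-8 - 3)**2*25 = (-11)**2*25 = 121*25 = 3025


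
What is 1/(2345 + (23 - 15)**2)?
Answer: 1/2409 ≈ 0.00041511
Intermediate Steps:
1/(2345 + (23 - 15)**2) = 1/(2345 + 8**2) = 1/(2345 + 64) = 1/2409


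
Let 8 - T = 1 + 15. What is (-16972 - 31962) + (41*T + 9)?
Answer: -49253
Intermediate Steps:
T = -8 (T = 8 - (1 + 15) = 8 - 1*16 = 8 - 16 = -8)
(-16972 - 31962) + (41*T + 9) = (-16972 - 31962) + (41*(-8) + 9) = -48934 + (-328 + 9) = -48934 - 319 = -49253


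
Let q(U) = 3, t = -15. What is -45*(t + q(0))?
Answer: 540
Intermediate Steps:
-45*(t + q(0)) = -45*(-15 + 3) = -45*(-12) = 540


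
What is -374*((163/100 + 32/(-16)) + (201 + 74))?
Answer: -5135581/50 ≈ -1.0271e+5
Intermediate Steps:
-374*((163/100 + 32/(-16)) + (201 + 74)) = -374*((163*(1/100) + 32*(-1/16)) + 275) = -374*((163/100 - 2) + 275) = -374*(-37/100 + 275) = -374*27463/100 = -5135581/50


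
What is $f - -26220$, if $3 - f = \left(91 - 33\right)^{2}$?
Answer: $22859$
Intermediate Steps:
$f = -3361$ ($f = 3 - \left(91 - 33\right)^{2} = 3 - 58^{2} = 3 - 3364 = -3361$)
$f - -26220 = -3361 - -26220 = -3361 + 26220 = 22859$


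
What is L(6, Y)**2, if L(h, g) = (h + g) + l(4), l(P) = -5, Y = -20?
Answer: 361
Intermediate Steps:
L(h, g) = -5 + g + h (L(h, g) = (h + g) - 5 = (g + h) - 5 = -5 + g + h)
L(6, Y)**2 = (-5 - 20 + 6)**2 = (-19)**2 = 361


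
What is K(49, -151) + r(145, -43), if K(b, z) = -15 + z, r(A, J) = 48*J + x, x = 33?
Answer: -2197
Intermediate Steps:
r(A, J) = 33 + 48*J (r(A, J) = 48*J + 33 = 33 + 48*J)
K(49, -151) + r(145, -43) = (-15 - 151) + (33 + 48*(-43)) = -166 + (33 - 2064) = -166 - 2031 = -2197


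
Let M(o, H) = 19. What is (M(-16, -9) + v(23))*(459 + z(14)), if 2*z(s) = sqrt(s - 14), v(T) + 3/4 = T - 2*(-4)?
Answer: 90423/4 ≈ 22606.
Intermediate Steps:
v(T) = 29/4 + T (v(T) = -3/4 + (T - 2*(-4)) = -3/4 + (T + 8) = -3/4 + (8 + T) = 29/4 + T)
z(s) = sqrt(-14 + s)/2 (z(s) = sqrt(s - 14)/2 = sqrt(-14 + s)/2)
(M(-16, -9) + v(23))*(459 + z(14)) = (19 + (29/4 + 23))*(459 + sqrt(-14 + 14)/2) = (19 + 121/4)*(459 + sqrt(0)/2) = 197*(459 + (1/2)*0)/4 = 197*(459 + 0)/4 = (197/4)*459 = 90423/4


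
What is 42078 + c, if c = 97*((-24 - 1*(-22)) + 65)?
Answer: 48189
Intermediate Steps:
c = 6111 (c = 97*((-24 + 22) + 65) = 97*(-2 + 65) = 97*63 = 6111)
42078 + c = 42078 + 6111 = 48189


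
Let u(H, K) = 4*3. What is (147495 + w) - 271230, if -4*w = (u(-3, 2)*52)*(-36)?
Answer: -118119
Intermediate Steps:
u(H, K) = 12
w = 5616 (w = -12*52*(-36)/4 = -156*(-36) = -¼*(-22464) = 5616)
(147495 + w) - 271230 = (147495 + 5616) - 271230 = 153111 - 271230 = -118119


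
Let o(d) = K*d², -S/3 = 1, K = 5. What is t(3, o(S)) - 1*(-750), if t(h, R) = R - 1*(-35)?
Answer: 830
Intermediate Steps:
S = -3 (S = -3*1 = -3)
o(d) = 5*d²
t(h, R) = 35 + R (t(h, R) = R + 35 = 35 + R)
t(3, o(S)) - 1*(-750) = (35 + 5*(-3)²) - 1*(-750) = (35 + 5*9) + 750 = (35 + 45) + 750 = 80 + 750 = 830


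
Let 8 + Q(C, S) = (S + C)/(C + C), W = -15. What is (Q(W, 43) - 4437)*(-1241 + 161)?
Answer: 4801608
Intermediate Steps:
Q(C, S) = -8 + (C + S)/(2*C) (Q(C, S) = -8 + (S + C)/(C + C) = -8 + (C + S)/((2*C)) = -8 + (C + S)*(1/(2*C)) = -8 + (C + S)/(2*C))
(Q(W, 43) - 4437)*(-1241 + 161) = ((½)*(43 - 15*(-15))/(-15) - 4437)*(-1241 + 161) = ((½)*(-1/15)*(43 + 225) - 4437)*(-1080) = ((½)*(-1/15)*268 - 4437)*(-1080) = (-134/15 - 4437)*(-1080) = -66689/15*(-1080) = 4801608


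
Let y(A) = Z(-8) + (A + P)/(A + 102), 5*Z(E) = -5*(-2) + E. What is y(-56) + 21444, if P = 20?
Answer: 2466016/115 ≈ 21444.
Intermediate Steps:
Z(E) = 2 + E/5 (Z(E) = (-5*(-2) + E)/5 = (10 + E)/5 = 2 + E/5)
y(A) = ⅖ + (20 + A)/(102 + A) (y(A) = (2 + (⅕)*(-8)) + (A + 20)/(A + 102) = (2 - 8/5) + (20 + A)/(102 + A) = ⅖ + (20 + A)/(102 + A))
y(-56) + 21444 = (304 + 7*(-56))/(5*(102 - 56)) + 21444 = (⅕)*(304 - 392)/46 + 21444 = (⅕)*(1/46)*(-88) + 21444 = -44/115 + 21444 = 2466016/115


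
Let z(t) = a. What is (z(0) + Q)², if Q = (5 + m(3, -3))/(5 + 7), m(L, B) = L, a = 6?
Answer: 400/9 ≈ 44.444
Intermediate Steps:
z(t) = 6
Q = ⅔ (Q = (5 + 3)/(5 + 7) = 8/12 = 8*(1/12) = ⅔ ≈ 0.66667)
(z(0) + Q)² = (6 + ⅔)² = (20/3)² = 400/9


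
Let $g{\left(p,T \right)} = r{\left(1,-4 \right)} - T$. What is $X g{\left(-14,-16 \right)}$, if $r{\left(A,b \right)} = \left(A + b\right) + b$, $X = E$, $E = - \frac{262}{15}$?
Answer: $- \frac{786}{5} \approx -157.2$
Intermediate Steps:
$E = - \frac{262}{15}$ ($E = \left(-262\right) \frac{1}{15} = - \frac{262}{15} \approx -17.467$)
$X = - \frac{262}{15} \approx -17.467$
$r{\left(A,b \right)} = A + 2 b$
$g{\left(p,T \right)} = -7 - T$ ($g{\left(p,T \right)} = \left(1 + 2 \left(-4\right)\right) - T = \left(1 - 8\right) - T = -7 - T$)
$X g{\left(-14,-16 \right)} = - \frac{262 \left(-7 - -16\right)}{15} = - \frac{262 \left(-7 + 16\right)}{15} = \left(- \frac{262}{15}\right) 9 = - \frac{786}{5}$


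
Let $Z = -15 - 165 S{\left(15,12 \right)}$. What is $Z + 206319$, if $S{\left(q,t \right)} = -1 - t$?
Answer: $208449$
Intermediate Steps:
$Z = 2130$ ($Z = -15 - 165 \left(-1 - 12\right) = -15 - -2145 = -15 + 2145 = 2130$)
$Z + 206319 = 2130 + 206319 = 208449$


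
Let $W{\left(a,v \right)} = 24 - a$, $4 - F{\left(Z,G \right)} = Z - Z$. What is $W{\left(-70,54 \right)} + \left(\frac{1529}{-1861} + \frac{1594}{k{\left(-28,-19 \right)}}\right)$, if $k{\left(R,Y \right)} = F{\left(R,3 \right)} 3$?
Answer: $\frac{2523647}{11166} \approx 226.01$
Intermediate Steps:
$F{\left(Z,G \right)} = 4$ ($F{\left(Z,G \right)} = 4 - \left(Z - Z\right) = 4 - 0 = 4 + 0 = 4$)
$k{\left(R,Y \right)} = 12$ ($k{\left(R,Y \right)} = 4 \cdot 3 = 12$)
$W{\left(-70,54 \right)} + \left(\frac{1529}{-1861} + \frac{1594}{k{\left(-28,-19 \right)}}\right) = \left(24 - -70\right) + \left(\frac{1529}{-1861} + \frac{1594}{12}\right) = \left(24 + 70\right) + \left(1529 \left(- \frac{1}{1861}\right) + 1594 \cdot \frac{1}{12}\right) = 94 + \left(- \frac{1529}{1861} + \frac{797}{6}\right) = 94 + \frac{1474043}{11166} = \frac{2523647}{11166}$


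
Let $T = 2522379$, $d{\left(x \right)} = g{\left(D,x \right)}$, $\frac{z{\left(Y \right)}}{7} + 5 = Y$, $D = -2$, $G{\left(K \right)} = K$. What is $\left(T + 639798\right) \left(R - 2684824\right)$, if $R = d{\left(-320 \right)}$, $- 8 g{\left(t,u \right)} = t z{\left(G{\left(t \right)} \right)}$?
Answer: $- \frac{33959709754065}{4} \approx -8.4899 \cdot 10^{12}$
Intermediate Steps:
$z{\left(Y \right)} = -35 + 7 Y$
$g{\left(t,u \right)} = - \frac{t \left(-35 + 7 t\right)}{8}$
$d{\left(x \right)} = - \frac{49}{4}$ ($d{\left(x \right)} = \frac{7}{8} \left(-2\right) \left(5 - -2\right) = \frac{7}{8} \left(-2\right) \left(5 + 2\right) = \frac{7}{8} \left(-2\right) 7 = - \frac{49}{4}$)
$R = - \frac{49}{4} \approx -12.25$
$\left(T + 639798\right) \left(R - 2684824\right) = \left(2522379 + 639798\right) \left(- \frac{49}{4} - 2684824\right) = 3162177 \left(- \frac{10739345}{4}\right) = - \frac{33959709754065}{4}$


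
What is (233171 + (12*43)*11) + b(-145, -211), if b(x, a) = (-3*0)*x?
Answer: 238847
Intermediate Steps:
b(x, a) = 0 (b(x, a) = 0*x = 0)
(233171 + (12*43)*11) + b(-145, -211) = (233171 + (12*43)*11) + 0 = (233171 + 516*11) + 0 = (233171 + 5676) + 0 = 238847 + 0 = 238847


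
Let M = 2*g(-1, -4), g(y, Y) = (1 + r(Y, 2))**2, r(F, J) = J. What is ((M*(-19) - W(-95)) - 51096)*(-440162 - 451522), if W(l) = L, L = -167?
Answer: 45717530364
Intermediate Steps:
W(l) = -167
g(y, Y) = 9 (g(y, Y) = (1 + 2)**2 = 3**2 = 9)
M = 18 (M = 2*9 = 18)
((M*(-19) - W(-95)) - 51096)*(-440162 - 451522) = ((18*(-19) - 1*(-167)) - 51096)*(-440162 - 451522) = ((-342 + 167) - 51096)*(-891684) = (-175 - 51096)*(-891684) = -51271*(-891684) = 45717530364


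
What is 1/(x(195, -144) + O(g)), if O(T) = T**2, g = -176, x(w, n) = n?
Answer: 1/30832 ≈ 3.2434e-5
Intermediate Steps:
1/(x(195, -144) + O(g)) = 1/(-144 + (-176)**2) = 1/(-144 + 30976) = 1/30832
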